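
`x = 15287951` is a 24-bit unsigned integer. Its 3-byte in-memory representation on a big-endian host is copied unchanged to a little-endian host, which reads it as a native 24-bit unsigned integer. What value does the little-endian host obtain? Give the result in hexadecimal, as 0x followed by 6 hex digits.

0x8F46E9

15287951 in 24-bit hexadecimal is 0xE9468F.
Stored big-endian, the bytes at ascending addresses are E9 46 8F.
Read back as little-endian, the first byte is least significant, giving 0x8F46E9.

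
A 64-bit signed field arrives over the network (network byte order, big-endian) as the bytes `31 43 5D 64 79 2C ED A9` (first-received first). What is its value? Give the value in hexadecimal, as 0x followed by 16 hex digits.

Big-endian stores the most-significant byte at the lowest address.
The bytes are already most-significant first: 0x31435D64792CEDA9.

0x31435D64792CEDA9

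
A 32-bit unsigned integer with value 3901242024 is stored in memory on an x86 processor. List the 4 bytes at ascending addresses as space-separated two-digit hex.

3901242024 in hexadecimal, padded to 32 bits, is 0xE8883AA8.
Split into bytes (most-significant first): E8 88 3A A8.
Little-endian stores the least-significant byte at the lowest address.
So at ascending addresses the bytes are A8 3A 88 E8.

A8 3A 88 E8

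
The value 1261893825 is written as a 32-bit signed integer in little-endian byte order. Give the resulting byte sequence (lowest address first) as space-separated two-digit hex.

1261893825 in hexadecimal, padded to 32 bits, is 0x4B36F8C1.
Split into bytes (most-significant first): 4B 36 F8 C1.
Little-endian stores the least-significant byte at the lowest address.
So at ascending addresses the bytes are C1 F8 36 4B.

C1 F8 36 4B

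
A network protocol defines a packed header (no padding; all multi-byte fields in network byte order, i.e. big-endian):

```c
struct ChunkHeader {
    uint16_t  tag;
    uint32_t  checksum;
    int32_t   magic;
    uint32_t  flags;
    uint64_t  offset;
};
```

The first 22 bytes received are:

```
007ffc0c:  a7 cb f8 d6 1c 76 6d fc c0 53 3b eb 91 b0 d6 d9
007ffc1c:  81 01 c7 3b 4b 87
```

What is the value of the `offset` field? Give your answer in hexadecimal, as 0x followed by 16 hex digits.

0xD6D98101C73B4B87

`offset` follows `tag` (2 B), `checksum` (4 B), `magic` (4 B), `flags` (4 B), so it starts at offset 2 + 4 + 4 + 4 = 14 and occupies 8 bytes.
Bytes at offsets 14..21: D6 D9 81 01 C7 3B 4B 87.
In big-endian order the high byte comes first in memory.
The bytes are already most-significant first: 0xD6D98101C73B4B87.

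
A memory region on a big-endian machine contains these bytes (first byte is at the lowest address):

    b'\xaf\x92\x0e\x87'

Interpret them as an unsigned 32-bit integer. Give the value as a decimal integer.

2945584775

Big-endian stores the most-significant byte at the lowest address.
The bytes are already most-significant first: 0xAF920E87.
0xAF920E87 = 2945584775.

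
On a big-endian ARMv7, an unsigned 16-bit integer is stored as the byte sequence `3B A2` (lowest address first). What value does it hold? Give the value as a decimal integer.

15266

Big-endian: lowest address holds the most-significant byte.
The bytes are already most-significant first: 0x3BA2.
0x3BA2 = 15266.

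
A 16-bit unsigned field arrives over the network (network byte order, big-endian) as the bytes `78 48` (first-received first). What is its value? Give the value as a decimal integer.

30792

Big-endian stores the most-significant byte at the lowest address.
The bytes are already most-significant first: 0x7848.
0x7848 = 30792.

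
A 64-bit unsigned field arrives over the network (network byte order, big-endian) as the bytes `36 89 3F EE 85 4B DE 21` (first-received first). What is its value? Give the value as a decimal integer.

Big-endian: lowest address holds the most-significant byte.
The bytes are already most-significant first: 0x36893FEE854BDE21.
0x36893FEE854BDE21 = 3929742443528576545.

3929742443528576545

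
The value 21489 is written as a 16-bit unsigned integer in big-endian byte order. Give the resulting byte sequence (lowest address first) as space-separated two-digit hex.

53 F1

21489 in hexadecimal, padded to 16 bits, is 0x53F1.
Split into bytes (most-significant first): 53 F1.
In big-endian order the high byte comes first in memory.
So the memory order matches the most-significant-first order: 53 F1.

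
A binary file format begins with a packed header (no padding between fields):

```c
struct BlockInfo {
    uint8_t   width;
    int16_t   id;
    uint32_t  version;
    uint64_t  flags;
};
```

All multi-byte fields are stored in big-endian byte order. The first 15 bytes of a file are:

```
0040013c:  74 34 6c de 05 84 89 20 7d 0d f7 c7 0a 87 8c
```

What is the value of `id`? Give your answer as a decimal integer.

`id` follows `width` (1 byte), so it starts at byte offset 1 and occupies 2 bytes.
Bytes at offsets 1..2: 34 6C.
Big-endian: lowest address holds the most-significant byte.
The bytes are already most-significant first: 0x346C.
0x346C = 13420.

13420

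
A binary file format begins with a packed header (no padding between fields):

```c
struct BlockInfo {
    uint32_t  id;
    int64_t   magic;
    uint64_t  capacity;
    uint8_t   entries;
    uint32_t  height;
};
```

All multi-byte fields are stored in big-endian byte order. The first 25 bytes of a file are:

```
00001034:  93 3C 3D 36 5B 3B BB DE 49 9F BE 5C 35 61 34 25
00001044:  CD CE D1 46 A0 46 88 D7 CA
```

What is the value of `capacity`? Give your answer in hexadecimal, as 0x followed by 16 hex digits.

0x35613425CDCED146

`capacity` follows `id` (4 B), `magic` (8 B), so it starts at offset 4 + 8 = 12 and occupies 8 bytes.
Bytes at offsets 12..19: 35 61 34 25 CD CE D1 46.
In big-endian order the high byte comes first in memory.
The bytes are already most-significant first: 0x35613425CDCED146.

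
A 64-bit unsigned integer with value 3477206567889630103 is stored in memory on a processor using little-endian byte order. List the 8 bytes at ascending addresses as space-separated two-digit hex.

3477206567889630103 in hexadecimal, padded to 64 bits, is 0x304184F351B77397.
Split into bytes (most-significant first): 30 41 84 F3 51 B7 73 97.
Little-endian stores the least-significant byte at the lowest address.
So at ascending addresses the bytes are 97 73 B7 51 F3 84 41 30.

97 73 B7 51 F3 84 41 30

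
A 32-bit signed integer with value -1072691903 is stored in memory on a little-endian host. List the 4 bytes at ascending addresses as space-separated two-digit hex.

41 05 10 C0

Two's complement of -1072691903 in 32 bits: 1072691903 = 0x3FEFFABF; invert → 0xC0100540; add 1 → 0xC0100541.
Split into bytes (most-significant first): C0 10 05 41.
Little-endian stores the least-significant byte at the lowest address.
So at ascending addresses the bytes are 41 05 10 C0.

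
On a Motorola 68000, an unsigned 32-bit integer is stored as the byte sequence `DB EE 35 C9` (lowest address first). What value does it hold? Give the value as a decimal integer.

In big-endian order the high byte comes first in memory.
The bytes are already most-significant first: 0xDBEE35C9.
0xDBEE35C9 = 3689821641.

3689821641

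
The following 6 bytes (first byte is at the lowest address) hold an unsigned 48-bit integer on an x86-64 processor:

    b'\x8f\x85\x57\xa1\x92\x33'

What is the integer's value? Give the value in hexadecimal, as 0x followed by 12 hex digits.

In little-endian order the low byte comes first in memory.
Reassemble most-significant byte first: 33 92 A1 57 85 8F → 0x3392A157858F.

0x3392A157858F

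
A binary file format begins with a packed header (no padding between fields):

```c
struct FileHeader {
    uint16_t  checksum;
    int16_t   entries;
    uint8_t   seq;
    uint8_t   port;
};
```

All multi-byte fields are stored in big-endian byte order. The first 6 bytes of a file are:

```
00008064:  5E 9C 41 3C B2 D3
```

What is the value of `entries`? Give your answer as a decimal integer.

16700

`entries` follows `checksum` (2 bytes), so it starts at byte offset 2 and occupies 2 bytes.
Bytes at offsets 2..3: 41 3C.
Big-endian: lowest address holds the most-significant byte.
The bytes are already most-significant first: 0x413C.
0x413C = 16700.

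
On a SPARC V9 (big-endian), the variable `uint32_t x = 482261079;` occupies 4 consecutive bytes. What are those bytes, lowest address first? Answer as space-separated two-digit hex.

482261079 in hexadecimal, padded to 32 bits, is 0x1CBEB857.
Split into bytes (most-significant first): 1C BE B8 57.
Big-endian stores the most-significant byte at the lowest address.
So the memory order matches the most-significant-first order: 1C BE B8 57.

1C BE B8 57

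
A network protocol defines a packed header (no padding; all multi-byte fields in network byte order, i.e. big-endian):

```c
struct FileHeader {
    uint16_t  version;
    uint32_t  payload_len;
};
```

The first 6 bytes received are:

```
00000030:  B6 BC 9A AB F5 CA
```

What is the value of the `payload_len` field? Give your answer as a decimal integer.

`payload_len` follows `version` (2 bytes), so it starts at byte offset 2 and occupies 4 bytes.
Bytes at offsets 2..5: 9A AB F5 CA.
In big-endian order the high byte comes first in memory.
The bytes are already most-significant first: 0x9AABF5CA.
0x9AABF5CA = 2594960842.

2594960842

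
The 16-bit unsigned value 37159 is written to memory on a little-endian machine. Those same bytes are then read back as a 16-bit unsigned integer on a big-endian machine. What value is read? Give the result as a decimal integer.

37159 in 16-bit hexadecimal is 0x9127.
Stored little-endian, the bytes at ascending addresses are 27 91.
Read back as big-endian, the last byte is least significant, giving 0x2791.
0x2791 = 10129.

10129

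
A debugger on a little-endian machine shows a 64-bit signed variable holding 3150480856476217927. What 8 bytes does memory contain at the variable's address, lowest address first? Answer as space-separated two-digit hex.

47 F2 EE A1 A5 C1 B8 2B

3150480856476217927 in hexadecimal, padded to 64 bits, is 0x2BB8C1A5A1EEF247.
Split into bytes (most-significant first): 2B B8 C1 A5 A1 EE F2 47.
In little-endian order the low byte comes first in memory.
So at ascending addresses the bytes are 47 F2 EE A1 A5 C1 B8 2B.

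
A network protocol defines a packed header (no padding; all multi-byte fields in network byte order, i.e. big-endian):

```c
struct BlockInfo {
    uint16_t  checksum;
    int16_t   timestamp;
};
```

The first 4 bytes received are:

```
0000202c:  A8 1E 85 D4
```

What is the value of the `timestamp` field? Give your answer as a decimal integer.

-31276

`timestamp` follows `checksum` (2 bytes), so it starts at byte offset 2 and occupies 2 bytes.
Bytes at offsets 2..3: 85 D4.
In big-endian order the high byte comes first in memory.
The bytes are already most-significant first: 0x85D4.
Top bit is set, so as a signed 16-bit value this is 0x85D4 − 2^16 = -31276.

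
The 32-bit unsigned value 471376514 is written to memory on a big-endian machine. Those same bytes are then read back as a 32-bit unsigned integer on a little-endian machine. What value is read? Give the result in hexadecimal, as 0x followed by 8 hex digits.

471376514 in 32-bit hexadecimal is 0x1C18A282.
Stored big-endian, the bytes at ascending addresses are 1C 18 A2 82.
Read back as little-endian, the first byte is least significant, giving 0x82A2181C.

0x82A2181C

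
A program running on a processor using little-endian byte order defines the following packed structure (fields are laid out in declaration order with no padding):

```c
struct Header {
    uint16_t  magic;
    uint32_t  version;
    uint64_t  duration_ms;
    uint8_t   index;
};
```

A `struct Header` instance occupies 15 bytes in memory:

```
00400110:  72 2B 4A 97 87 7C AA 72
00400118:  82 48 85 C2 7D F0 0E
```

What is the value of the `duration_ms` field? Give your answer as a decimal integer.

17329220818894484138

`duration_ms` follows `magic` (2 B), `version` (4 B), so it starts at offset 2 + 4 = 6 and occupies 8 bytes.
Bytes at offsets 6..13: AA 72 82 48 85 C2 7D F0.
Little-endian stores the least-significant byte at the lowest address.
Reassemble most-significant byte first: F0 7D C2 85 48 82 72 AA → 0xF07DC285488272AA.
0xF07DC285488272AA = 17329220818894484138.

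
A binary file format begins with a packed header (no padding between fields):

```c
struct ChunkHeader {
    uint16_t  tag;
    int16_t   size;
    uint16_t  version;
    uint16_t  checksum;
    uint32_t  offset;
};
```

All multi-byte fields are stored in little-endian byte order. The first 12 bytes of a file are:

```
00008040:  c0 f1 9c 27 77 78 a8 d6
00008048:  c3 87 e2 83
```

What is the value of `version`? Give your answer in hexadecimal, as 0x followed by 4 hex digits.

0x7877

`version` follows `tag` (2 B), `size` (2 B), so it starts at offset 2 + 2 = 4 and occupies 2 bytes.
Bytes at offsets 4..5: 77 78.
Little-endian: lowest address holds the least-significant byte.
Reassemble most-significant byte first: 78 77 → 0x7877.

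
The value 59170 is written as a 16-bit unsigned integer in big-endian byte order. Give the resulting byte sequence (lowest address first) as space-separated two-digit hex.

E7 22

59170 in hexadecimal, padded to 16 bits, is 0xE722.
Split into bytes (most-significant first): E7 22.
Big-endian: lowest address holds the most-significant byte.
So the memory order matches the most-significant-first order: E7 22.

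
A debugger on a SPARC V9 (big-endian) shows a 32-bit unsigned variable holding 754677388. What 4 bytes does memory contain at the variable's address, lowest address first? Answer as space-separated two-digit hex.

754677388 in hexadecimal, padded to 32 bits, is 0x2CFB768C.
Split into bytes (most-significant first): 2C FB 76 8C.
Big-endian: lowest address holds the most-significant byte.
So the memory order matches the most-significant-first order: 2C FB 76 8C.

2C FB 76 8C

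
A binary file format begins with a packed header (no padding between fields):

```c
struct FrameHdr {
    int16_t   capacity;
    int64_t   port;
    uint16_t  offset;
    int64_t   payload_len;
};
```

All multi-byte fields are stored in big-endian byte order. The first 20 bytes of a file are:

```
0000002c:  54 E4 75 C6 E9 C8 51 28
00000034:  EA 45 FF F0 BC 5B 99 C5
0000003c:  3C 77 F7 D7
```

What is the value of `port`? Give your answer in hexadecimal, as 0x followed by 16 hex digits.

`port` follows `capacity` (2 bytes), so it starts at byte offset 2 and occupies 8 bytes.
Bytes at offsets 2..9: 75 C6 E9 C8 51 28 EA 45.
In big-endian order the high byte comes first in memory.
The bytes are already most-significant first: 0x75C6E9C85128EA45.

0x75C6E9C85128EA45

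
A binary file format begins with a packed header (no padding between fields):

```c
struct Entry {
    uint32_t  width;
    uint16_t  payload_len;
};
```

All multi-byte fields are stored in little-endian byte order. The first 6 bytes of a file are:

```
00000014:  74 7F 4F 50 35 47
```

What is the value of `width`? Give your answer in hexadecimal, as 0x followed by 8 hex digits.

`width` is the first field, at byte offset 0, occupying 4 bytes.
Bytes at offsets 0..3: 74 7F 4F 50.
Little-endian: lowest address holds the least-significant byte.
Reassemble most-significant byte first: 50 4F 7F 74 → 0x504F7F74.

0x504F7F74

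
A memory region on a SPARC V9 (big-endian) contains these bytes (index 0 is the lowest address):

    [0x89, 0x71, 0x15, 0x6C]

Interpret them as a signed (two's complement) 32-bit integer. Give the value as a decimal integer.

-1989077652

Big-endian stores the most-significant byte at the lowest address.
The bytes are already most-significant first: 0x8971156C.
Top bit is set, so as a signed 32-bit value this is 0x8971156C − 2^32 = -1989077652.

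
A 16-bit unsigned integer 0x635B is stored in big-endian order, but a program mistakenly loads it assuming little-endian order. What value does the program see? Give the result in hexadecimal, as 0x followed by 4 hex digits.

Stored big-endian, the bytes at ascending addresses are 63 5B.
Read back as little-endian, the first byte is least significant, giving 0x5B63.

0x5B63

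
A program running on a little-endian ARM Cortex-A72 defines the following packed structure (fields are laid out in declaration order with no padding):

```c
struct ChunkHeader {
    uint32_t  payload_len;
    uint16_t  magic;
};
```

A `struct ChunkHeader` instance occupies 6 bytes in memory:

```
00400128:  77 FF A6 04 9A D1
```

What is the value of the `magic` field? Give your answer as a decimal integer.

53658

`magic` follows `payload_len` (4 bytes), so it starts at byte offset 4 and occupies 2 bytes.
Bytes at offsets 4..5: 9A D1.
Little-endian: lowest address holds the least-significant byte.
Reassemble most-significant byte first: D1 9A → 0xD19A.
0xD19A = 53658.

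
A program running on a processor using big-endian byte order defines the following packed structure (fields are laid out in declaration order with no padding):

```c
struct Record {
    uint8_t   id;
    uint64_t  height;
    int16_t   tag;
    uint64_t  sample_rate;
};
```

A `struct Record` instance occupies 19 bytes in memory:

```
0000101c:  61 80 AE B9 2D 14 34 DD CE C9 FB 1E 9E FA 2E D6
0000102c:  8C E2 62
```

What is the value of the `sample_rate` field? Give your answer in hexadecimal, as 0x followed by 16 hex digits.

0x1E9EFA2ED68CE262

`sample_rate` follows `id` (1 B), `height` (8 B), `tag` (2 B), so it starts at offset 1 + 8 + 2 = 11 and occupies 8 bytes.
Bytes at offsets 11..18: 1E 9E FA 2E D6 8C E2 62.
Big-endian stores the most-significant byte at the lowest address.
The bytes are already most-significant first: 0x1E9EFA2ED68CE262.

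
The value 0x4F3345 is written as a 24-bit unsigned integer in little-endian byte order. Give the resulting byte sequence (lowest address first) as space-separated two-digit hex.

Split into bytes (most-significant first): 4F 33 45.
Little-endian: lowest address holds the least-significant byte.
So at ascending addresses the bytes are 45 33 4F.

45 33 4F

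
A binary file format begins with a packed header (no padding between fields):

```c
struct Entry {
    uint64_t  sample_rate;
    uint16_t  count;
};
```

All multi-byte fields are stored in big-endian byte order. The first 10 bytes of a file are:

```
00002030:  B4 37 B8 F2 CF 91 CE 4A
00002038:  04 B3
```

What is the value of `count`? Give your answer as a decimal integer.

`count` follows `sample_rate` (8 bytes), so it starts at byte offset 8 and occupies 2 bytes.
Bytes at offsets 8..9: 04 B3.
Big-endian stores the most-significant byte at the lowest address.
The bytes are already most-significant first: 0x04B3.
0x04B3 = 1203.

1203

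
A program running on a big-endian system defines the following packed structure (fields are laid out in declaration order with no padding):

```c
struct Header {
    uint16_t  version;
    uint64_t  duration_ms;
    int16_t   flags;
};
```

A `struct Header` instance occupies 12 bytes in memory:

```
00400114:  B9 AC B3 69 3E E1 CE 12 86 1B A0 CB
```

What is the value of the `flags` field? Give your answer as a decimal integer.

`flags` follows `version` (2 B), `duration_ms` (8 B), so it starts at offset 2 + 8 = 10 and occupies 2 bytes.
Bytes at offsets 10..11: A0 CB.
Big-endian: lowest address holds the most-significant byte.
The bytes are already most-significant first: 0xA0CB.
Top bit is set, so as a signed 16-bit value this is 0xA0CB − 2^16 = -24373.

-24373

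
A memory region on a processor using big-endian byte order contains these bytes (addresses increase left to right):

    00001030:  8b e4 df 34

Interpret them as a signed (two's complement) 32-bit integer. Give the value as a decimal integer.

-1947934924

In big-endian order the high byte comes first in memory.
The bytes are already most-significant first: 0x8BE4DF34.
Top bit is set, so as a signed 32-bit value this is 0x8BE4DF34 − 2^32 = -1947934924.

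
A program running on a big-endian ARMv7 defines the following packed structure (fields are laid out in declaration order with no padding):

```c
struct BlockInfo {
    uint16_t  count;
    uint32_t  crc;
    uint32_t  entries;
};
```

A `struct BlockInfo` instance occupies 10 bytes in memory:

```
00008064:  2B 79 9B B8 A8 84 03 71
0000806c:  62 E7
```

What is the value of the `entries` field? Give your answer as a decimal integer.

57762535

`entries` follows `count` (2 B), `crc` (4 B), so it starts at offset 2 + 4 = 6 and occupies 4 bytes.
Bytes at offsets 6..9: 03 71 62 E7.
Big-endian: lowest address holds the most-significant byte.
The bytes are already most-significant first: 0x037162E7.
0x037162E7 = 57762535.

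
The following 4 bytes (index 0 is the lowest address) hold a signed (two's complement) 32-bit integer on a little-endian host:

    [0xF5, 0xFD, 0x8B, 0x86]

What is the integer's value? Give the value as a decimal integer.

-2037645835

In little-endian order the low byte comes first in memory.
Reassemble most-significant byte first: 86 8B FD F5 → 0x868BFDF5.
Top bit is set, so as a signed 32-bit value this is 0x868BFDF5 − 2^32 = -2037645835.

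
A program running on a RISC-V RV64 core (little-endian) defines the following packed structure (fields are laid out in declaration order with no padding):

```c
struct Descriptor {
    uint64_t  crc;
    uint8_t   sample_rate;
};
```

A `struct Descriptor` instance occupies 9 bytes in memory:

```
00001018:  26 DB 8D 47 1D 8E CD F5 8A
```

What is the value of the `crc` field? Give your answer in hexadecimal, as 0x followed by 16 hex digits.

0xF5CD8E1D478DDB26

`crc` is the first field, at byte offset 0, occupying 8 bytes.
Bytes at offsets 0..7: 26 DB 8D 47 1D 8E CD F5.
Little-endian stores the least-significant byte at the lowest address.
Reassemble most-significant byte first: F5 CD 8E 1D 47 8D DB 26 → 0xF5CD8E1D478DDB26.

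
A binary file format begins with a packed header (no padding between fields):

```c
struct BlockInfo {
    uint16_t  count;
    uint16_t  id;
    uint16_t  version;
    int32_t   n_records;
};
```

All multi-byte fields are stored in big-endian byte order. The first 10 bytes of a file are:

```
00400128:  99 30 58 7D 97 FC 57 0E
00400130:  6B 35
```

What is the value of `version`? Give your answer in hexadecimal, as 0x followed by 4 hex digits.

`version` follows `count` (2 B), `id` (2 B), so it starts at offset 2 + 2 = 4 and occupies 2 bytes.
Bytes at offsets 4..5: 97 FC.
Big-endian: lowest address holds the most-significant byte.
The bytes are already most-significant first: 0x97FC.

0x97FC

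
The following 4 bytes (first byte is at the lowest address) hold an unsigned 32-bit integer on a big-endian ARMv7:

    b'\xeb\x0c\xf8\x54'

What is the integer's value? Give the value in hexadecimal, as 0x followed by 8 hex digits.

0xEB0CF854

Big-endian: lowest address holds the most-significant byte.
The bytes are already most-significant first: 0xEB0CF854.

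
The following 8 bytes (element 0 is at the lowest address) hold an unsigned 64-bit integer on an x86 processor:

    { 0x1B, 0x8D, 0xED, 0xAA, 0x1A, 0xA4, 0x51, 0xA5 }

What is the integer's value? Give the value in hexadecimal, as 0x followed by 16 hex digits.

In little-endian order the low byte comes first in memory.
Reassemble most-significant byte first: A5 51 A4 1A AA ED 8D 1B → 0xA551A41AAAED8D1B.

0xA551A41AAAED8D1B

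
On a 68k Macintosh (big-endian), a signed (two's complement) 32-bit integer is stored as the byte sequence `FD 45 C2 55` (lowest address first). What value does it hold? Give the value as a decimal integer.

Big-endian stores the most-significant byte at the lowest address.
The bytes are already most-significant first: 0xFD45C255.
Top bit is set, so as a signed 32-bit value this is 0xFD45C255 − 2^32 = -45759915.

-45759915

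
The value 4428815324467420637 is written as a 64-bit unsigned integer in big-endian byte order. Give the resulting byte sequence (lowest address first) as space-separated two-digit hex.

3D 76 50 12 9E AF DD DD

4428815324467420637 in hexadecimal, padded to 64 bits, is 0x3D7650129EAFDDDD.
Split into bytes (most-significant first): 3D 76 50 12 9E AF DD DD.
In big-endian order the high byte comes first in memory.
So the memory order matches the most-significant-first order: 3D 76 50 12 9E AF DD DD.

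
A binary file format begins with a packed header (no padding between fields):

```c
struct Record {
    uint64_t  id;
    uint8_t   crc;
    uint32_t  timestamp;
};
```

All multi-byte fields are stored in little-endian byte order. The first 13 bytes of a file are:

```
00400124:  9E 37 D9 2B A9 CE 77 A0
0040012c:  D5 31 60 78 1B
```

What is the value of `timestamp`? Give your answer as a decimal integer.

`timestamp` follows `id` (8 B), `crc` (1 B), so it starts at offset 8 + 1 = 9 and occupies 4 bytes.
Bytes at offsets 9..12: 31 60 78 1B.
In little-endian order the low byte comes first in memory.
Reassemble most-significant byte first: 1B 78 60 31 → 0x1B786031.
0x1B786031 = 460873777.

460873777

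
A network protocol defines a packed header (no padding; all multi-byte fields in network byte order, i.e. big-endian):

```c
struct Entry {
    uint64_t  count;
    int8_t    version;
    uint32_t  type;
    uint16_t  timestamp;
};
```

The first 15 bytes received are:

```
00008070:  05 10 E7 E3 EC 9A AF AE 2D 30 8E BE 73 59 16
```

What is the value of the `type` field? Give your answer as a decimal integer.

`type` follows `count` (8 B), `version` (1 B), so it starts at offset 8 + 1 = 9 and occupies 4 bytes.
Bytes at offsets 9..12: 30 8E BE 73.
In big-endian order the high byte comes first in memory.
The bytes are already most-significant first: 0x308EBE73.
0x308EBE73 = 814661235.

814661235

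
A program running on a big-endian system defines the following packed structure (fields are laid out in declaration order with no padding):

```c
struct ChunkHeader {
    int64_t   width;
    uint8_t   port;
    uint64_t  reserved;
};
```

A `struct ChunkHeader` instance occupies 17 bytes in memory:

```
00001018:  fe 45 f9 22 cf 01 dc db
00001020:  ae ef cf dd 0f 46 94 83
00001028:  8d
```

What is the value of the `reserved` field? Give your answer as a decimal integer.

17280273352922268557

`reserved` follows `width` (8 B), `port` (1 B), so it starts at offset 8 + 1 = 9 and occupies 8 bytes.
Bytes at offsets 9..16: EF CF DD 0F 46 94 83 8D.
Big-endian: lowest address holds the most-significant byte.
The bytes are already most-significant first: 0xEFCFDD0F4694838D.
0xEFCFDD0F4694838D = 17280273352922268557.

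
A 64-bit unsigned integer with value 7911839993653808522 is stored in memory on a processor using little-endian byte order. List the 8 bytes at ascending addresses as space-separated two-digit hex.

7911839993653808522 in hexadecimal, padded to 64 bits, is 0x6DCC808E3576CD8A.
Split into bytes (most-significant first): 6D CC 80 8E 35 76 CD 8A.
In little-endian order the low byte comes first in memory.
So at ascending addresses the bytes are 8A CD 76 35 8E 80 CC 6D.

8A CD 76 35 8E 80 CC 6D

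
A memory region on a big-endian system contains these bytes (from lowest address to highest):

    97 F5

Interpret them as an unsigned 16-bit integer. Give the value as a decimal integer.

In big-endian order the high byte comes first in memory.
The bytes are already most-significant first: 0x97F5.
0x97F5 = 38901.

38901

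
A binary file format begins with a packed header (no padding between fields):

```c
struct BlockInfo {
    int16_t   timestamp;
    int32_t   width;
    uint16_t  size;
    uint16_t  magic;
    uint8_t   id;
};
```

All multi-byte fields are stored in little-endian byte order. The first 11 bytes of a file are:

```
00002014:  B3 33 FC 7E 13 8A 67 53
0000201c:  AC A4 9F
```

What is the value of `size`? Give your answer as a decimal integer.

21351

`size` follows `timestamp` (2 B), `width` (4 B), so it starts at offset 2 + 4 = 6 and occupies 2 bytes.
Bytes at offsets 6..7: 67 53.
Little-endian stores the least-significant byte at the lowest address.
Reassemble most-significant byte first: 53 67 → 0x5367.
0x5367 = 21351.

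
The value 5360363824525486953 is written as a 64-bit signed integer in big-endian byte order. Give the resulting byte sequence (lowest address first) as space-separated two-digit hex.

4A 63 D6 7F 7B B2 2B 69

5360363824525486953 in hexadecimal, padded to 64 bits, is 0x4A63D67F7BB22B69.
Split into bytes (most-significant first): 4A 63 D6 7F 7B B2 2B 69.
Big-endian: lowest address holds the most-significant byte.
So the memory order matches the most-significant-first order: 4A 63 D6 7F 7B B2 2B 69.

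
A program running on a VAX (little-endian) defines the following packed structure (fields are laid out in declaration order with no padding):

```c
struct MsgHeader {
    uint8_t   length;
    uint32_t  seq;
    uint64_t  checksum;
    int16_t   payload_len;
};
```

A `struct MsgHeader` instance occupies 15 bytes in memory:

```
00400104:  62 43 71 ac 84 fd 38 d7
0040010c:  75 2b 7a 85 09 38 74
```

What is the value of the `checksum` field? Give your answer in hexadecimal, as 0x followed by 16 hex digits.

0x09857A2B75D738FD

`checksum` follows `length` (1 B), `seq` (4 B), so it starts at offset 1 + 4 = 5 and occupies 8 bytes.
Bytes at offsets 5..12: FD 38 D7 75 2B 7A 85 09.
Little-endian stores the least-significant byte at the lowest address.
Reassemble most-significant byte first: 09 85 7A 2B 75 D7 38 FD → 0x09857A2B75D738FD.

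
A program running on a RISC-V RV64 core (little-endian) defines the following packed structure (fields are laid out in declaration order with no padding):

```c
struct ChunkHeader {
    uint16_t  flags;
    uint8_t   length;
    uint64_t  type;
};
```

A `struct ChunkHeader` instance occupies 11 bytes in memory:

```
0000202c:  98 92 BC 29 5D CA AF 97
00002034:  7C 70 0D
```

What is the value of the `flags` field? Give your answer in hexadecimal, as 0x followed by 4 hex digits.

0x9298

`flags` is the first field, at byte offset 0, occupying 2 bytes.
Bytes at offsets 0..1: 98 92.
In little-endian order the low byte comes first in memory.
Reassemble most-significant byte first: 92 98 → 0x9298.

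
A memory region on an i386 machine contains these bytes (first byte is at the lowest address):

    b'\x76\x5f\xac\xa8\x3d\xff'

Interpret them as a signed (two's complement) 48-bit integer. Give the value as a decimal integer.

Little-endian stores the least-significant byte at the lowest address.
Reassemble most-significant byte first: FF 3D A8 AC 5F 76 → 0xFF3DA8AC5F76.
Top bit is set, so as a signed 48-bit value this is 0xFF3DA8AC5F76 − 2^48 = -834688753802.

-834688753802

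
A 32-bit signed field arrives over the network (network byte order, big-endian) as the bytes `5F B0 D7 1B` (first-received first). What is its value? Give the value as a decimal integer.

1605424923

In big-endian order the high byte comes first in memory.
The bytes are already most-significant first: 0x5FB0D71B.
0x5FB0D71B = 1605424923.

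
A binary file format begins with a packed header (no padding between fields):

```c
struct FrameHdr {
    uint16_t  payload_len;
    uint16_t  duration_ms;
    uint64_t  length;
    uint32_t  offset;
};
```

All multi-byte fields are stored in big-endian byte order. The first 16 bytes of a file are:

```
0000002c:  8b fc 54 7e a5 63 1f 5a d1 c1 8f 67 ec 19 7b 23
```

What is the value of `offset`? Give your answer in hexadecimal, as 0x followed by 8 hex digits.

0xEC197B23

`offset` follows `payload_len` (2 B), `duration_ms` (2 B), `length` (8 B), so it starts at offset 2 + 2 + 8 = 12 and occupies 4 bytes.
Bytes at offsets 12..15: EC 19 7B 23.
In big-endian order the high byte comes first in memory.
The bytes are already most-significant first: 0xEC197B23.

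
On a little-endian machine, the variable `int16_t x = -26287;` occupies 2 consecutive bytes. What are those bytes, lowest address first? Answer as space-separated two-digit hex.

51 99

Two's complement of -26287 in 16 bits: 26287 = 0x66AF; invert → 0x9950; add 1 → 0x9951.
Split into bytes (most-significant first): 99 51.
In little-endian order the low byte comes first in memory.
So at ascending addresses the bytes are 51 99.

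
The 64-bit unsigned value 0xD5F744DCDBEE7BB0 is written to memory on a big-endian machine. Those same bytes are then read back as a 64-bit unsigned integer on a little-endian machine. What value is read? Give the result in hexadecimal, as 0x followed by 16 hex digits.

Stored big-endian, the bytes at ascending addresses are D5 F7 44 DC DB EE 7B B0.
Read back as little-endian, the first byte is least significant, giving 0xB07BEEDBDC44F7D5.

0xB07BEEDBDC44F7D5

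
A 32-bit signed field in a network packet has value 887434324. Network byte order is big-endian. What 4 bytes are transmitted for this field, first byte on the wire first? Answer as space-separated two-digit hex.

34 E5 2C 54

887434324 in hexadecimal, padded to 32 bits, is 0x34E52C54.
Split into bytes (most-significant first): 34 E5 2C 54.
Big-endian: lowest address holds the most-significant byte.
So the memory order matches the most-significant-first order: 34 E5 2C 54.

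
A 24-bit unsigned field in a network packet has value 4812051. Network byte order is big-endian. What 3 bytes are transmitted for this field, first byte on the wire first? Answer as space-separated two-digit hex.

4812051 in hexadecimal, padded to 24 bits, is 0x496D13.
Split into bytes (most-significant first): 49 6D 13.
Big-endian stores the most-significant byte at the lowest address.
So the memory order matches the most-significant-first order: 49 6D 13.

49 6D 13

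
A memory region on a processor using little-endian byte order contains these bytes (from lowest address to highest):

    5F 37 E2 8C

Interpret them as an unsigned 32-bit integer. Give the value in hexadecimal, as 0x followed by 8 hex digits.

0x8CE2375F

In little-endian order the low byte comes first in memory.
Reassemble most-significant byte first: 8C E2 37 5F → 0x8CE2375F.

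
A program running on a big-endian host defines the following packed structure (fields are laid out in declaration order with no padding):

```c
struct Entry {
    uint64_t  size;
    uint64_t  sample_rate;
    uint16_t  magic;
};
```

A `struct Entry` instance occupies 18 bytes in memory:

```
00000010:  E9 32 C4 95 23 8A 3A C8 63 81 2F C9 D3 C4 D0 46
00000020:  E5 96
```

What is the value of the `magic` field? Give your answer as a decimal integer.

58774

`magic` follows `size` (8 B), `sample_rate` (8 B), so it starts at offset 8 + 8 = 16 and occupies 2 bytes.
Bytes at offsets 16..17: E5 96.
Big-endian stores the most-significant byte at the lowest address.
The bytes are already most-significant first: 0xE596.
0xE596 = 58774.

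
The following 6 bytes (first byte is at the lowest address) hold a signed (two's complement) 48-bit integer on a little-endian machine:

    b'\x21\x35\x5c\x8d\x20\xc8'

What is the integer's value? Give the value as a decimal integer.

Little-endian stores the least-significant byte at the lowest address.
Reassemble most-significant byte first: C8 20 8D 5C 35 21 → 0xC8208D5C3521.
Top bit is set, so as a signed 48-bit value this is 0xC8208D5C3521 − 2^48 = -61432840571615.

-61432840571615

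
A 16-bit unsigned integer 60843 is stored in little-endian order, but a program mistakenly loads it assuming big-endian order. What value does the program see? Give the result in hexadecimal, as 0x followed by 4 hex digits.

0xABED

60843 in 16-bit hexadecimal is 0xEDAB.
Stored little-endian, the bytes at ascending addresses are AB ED.
Read back as big-endian, the last byte is least significant, giving 0xABED.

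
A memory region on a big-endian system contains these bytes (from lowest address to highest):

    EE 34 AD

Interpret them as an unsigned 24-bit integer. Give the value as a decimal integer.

15611053

In big-endian order the high byte comes first in memory.
The bytes are already most-significant first: 0xEE34AD.
0xEE34AD = 15611053.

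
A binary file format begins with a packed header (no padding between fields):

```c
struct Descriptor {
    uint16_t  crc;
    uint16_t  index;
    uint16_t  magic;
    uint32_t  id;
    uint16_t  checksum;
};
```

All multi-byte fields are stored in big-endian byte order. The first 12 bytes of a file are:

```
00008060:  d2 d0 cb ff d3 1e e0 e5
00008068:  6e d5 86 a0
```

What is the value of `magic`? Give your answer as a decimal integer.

`magic` follows `crc` (2 B), `index` (2 B), so it starts at offset 2 + 2 = 4 and occupies 2 bytes.
Bytes at offsets 4..5: D3 1E.
In big-endian order the high byte comes first in memory.
The bytes are already most-significant first: 0xD31E.
0xD31E = 54046.

54046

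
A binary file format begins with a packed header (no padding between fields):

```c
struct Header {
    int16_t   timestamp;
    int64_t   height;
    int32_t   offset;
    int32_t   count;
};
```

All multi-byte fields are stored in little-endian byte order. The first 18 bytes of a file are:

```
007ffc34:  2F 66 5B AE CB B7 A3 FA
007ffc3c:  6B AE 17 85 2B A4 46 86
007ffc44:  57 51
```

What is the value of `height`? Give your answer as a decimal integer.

`height` follows `timestamp` (2 bytes), so it starts at byte offset 2 and occupies 8 bytes.
Bytes at offsets 2..9: 5B AE CB B7 A3 FA 6B AE.
Little-endian stores the least-significant byte at the lowest address.
Reassemble most-significant byte first: AE 6B FA A3 B7 CB AE 5B → 0xAE6BFAA3B7CBAE5B.
Top bit is set, so as a signed 64-bit value this is 0xAE6BFAA3B7CBAE5B − 2^64 = -5878329307531858341.

-5878329307531858341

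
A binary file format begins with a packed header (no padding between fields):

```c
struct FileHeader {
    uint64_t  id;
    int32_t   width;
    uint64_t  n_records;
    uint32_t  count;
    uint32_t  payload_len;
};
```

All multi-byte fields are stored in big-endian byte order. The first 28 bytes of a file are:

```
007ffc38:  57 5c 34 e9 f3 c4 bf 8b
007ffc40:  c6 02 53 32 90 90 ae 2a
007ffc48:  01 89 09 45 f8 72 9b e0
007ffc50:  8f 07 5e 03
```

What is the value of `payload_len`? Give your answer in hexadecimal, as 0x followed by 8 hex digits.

`payload_len` follows `id` (8 B), `width` (4 B), `n_records` (8 B), `count` (4 B), so it starts at offset 8 + 4 + 8 + 4 = 24 and occupies 4 bytes.
Bytes at offsets 24..27: 8F 07 5E 03.
In big-endian order the high byte comes first in memory.
The bytes are already most-significant first: 0x8F075E03.

0x8F075E03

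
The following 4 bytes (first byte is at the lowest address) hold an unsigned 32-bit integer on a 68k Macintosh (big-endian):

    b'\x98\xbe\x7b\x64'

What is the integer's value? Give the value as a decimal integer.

2562620260

Big-endian stores the most-significant byte at the lowest address.
The bytes are already most-significant first: 0x98BE7B64.
0x98BE7B64 = 2562620260.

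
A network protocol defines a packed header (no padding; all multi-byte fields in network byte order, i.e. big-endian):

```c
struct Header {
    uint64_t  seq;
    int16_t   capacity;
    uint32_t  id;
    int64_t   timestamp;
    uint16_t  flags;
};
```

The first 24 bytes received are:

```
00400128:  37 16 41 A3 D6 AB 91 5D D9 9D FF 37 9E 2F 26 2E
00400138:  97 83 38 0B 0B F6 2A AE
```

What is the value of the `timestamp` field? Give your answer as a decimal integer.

2751303012206709750

`timestamp` follows `seq` (8 B), `capacity` (2 B), `id` (4 B), so it starts at offset 8 + 2 + 4 = 14 and occupies 8 bytes.
Bytes at offsets 14..21: 26 2E 97 83 38 0B 0B F6.
In big-endian order the high byte comes first in memory.
The bytes are already most-significant first: 0x262E9783380B0BF6.
0x262E9783380B0BF6 = 2751303012206709750.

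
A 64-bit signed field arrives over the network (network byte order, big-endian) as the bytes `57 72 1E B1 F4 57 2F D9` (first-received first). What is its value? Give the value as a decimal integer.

6301132578302144473

Big-endian stores the most-significant byte at the lowest address.
The bytes are already most-significant first: 0x57721EB1F4572FD9.
0x57721EB1F4572FD9 = 6301132578302144473.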